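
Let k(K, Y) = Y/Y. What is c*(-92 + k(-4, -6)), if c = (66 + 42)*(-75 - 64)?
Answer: 1366092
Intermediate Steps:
k(K, Y) = 1
c = -15012 (c = 108*(-139) = -15012)
c*(-92 + k(-4, -6)) = -15012*(-92 + 1) = -15012*(-91) = 1366092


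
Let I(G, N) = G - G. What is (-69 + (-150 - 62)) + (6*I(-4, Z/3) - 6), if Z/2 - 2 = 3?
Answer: -287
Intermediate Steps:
Z = 10 (Z = 4 + 2*3 = 4 + 6 = 10)
I(G, N) = 0
(-69 + (-150 - 62)) + (6*I(-4, Z/3) - 6) = (-69 + (-150 - 62)) + (6*0 - 6) = (-69 - 212) + (0 - 6) = -281 - 6 = -287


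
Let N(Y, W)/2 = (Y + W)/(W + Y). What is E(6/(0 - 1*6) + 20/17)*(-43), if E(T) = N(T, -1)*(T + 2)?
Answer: -3182/17 ≈ -187.18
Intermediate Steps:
N(Y, W) = 2 (N(Y, W) = 2*((Y + W)/(W + Y)) = 2*((W + Y)/(W + Y)) = 2*1 = 2)
E(T) = 4 + 2*T (E(T) = 2*(T + 2) = 2*(2 + T) = 4 + 2*T)
E(6/(0 - 1*6) + 20/17)*(-43) = (4 + 2*(6/(0 - 1*6) + 20/17))*(-43) = (4 + 2*(6/(0 - 6) + 20*(1/17)))*(-43) = (4 + 2*(6/(-6) + 20/17))*(-43) = (4 + 2*(6*(-1/6) + 20/17))*(-43) = (4 + 2*(-1 + 20/17))*(-43) = (4 + 2*(3/17))*(-43) = (4 + 6/17)*(-43) = (74/17)*(-43) = -3182/17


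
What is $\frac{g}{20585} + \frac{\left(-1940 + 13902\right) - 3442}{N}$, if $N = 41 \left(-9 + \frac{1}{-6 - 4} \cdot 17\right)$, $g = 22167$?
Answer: $- \frac{1656595371}{90306395} \approx -18.344$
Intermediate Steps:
$N = - \frac{4387}{10}$ ($N = 41 \left(-9 + \frac{1}{-10} \cdot 17\right) = 41 \left(-9 - \frac{17}{10}\right) = 41 \left(- \frac{107}{10}\right) = - \frac{4387}{10} \approx -438.7$)
$\frac{g}{20585} + \frac{\left(-1940 + 13902\right) - 3442}{N} = \frac{22167}{20585} + \frac{\left(-1940 + 13902\right) - 3442}{- \frac{4387}{10}} = 22167 \cdot \frac{1}{20585} + \left(11962 - 3442\right) \left(- \frac{10}{4387}\right) = \frac{22167}{20585} + 8520 \left(- \frac{10}{4387}\right) = \frac{22167}{20585} - \frac{85200}{4387} = - \frac{1656595371}{90306395}$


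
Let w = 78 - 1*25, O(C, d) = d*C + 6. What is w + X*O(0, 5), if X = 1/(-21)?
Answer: 369/7 ≈ 52.714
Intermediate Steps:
O(C, d) = 6 + C*d (O(C, d) = C*d + 6 = 6 + C*d)
w = 53 (w = 78 - 25 = 53)
X = -1/21 ≈ -0.047619
w + X*O(0, 5) = 53 - (6 + 0*5)/21 = 53 - (6 + 0)/21 = 53 - 1/21*6 = 53 - 2/7 = 369/7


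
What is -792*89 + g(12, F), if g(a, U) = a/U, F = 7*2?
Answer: -493410/7 ≈ -70487.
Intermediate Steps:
F = 14
-792*89 + g(12, F) = -792*89 + 12/14 = -70488 + 12*(1/14) = -70488 + 6/7 = -493410/7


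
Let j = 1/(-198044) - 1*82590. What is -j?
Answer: 16356453961/198044 ≈ 82590.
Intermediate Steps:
j = -16356453961/198044 (j = -1/198044 - 82590 = -16356453961/198044 ≈ -82590.)
-j = -1*(-16356453961/198044) = 16356453961/198044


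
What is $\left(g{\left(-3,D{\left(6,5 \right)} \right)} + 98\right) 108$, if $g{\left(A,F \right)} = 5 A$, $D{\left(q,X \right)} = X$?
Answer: $8964$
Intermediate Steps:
$\left(g{\left(-3,D{\left(6,5 \right)} \right)} + 98\right) 108 = \left(5 \left(-3\right) + 98\right) 108 = \left(-15 + 98\right) 108 = 83 \cdot 108 = 8964$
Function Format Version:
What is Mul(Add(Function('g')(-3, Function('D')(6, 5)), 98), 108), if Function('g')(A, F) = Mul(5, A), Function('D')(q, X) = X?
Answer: 8964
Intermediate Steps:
Mul(Add(Function('g')(-3, Function('D')(6, 5)), 98), 108) = Mul(Add(Mul(5, -3), 98), 108) = Mul(Add(-15, 98), 108) = Mul(83, 108) = 8964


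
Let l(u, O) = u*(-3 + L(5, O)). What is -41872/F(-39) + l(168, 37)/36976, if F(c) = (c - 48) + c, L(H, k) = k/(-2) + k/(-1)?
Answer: 193377593/582372 ≈ 332.05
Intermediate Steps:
L(H, k) = -3*k/2 (L(H, k) = k*(-½) + k*(-1) = -k/2 - k = -3*k/2)
l(u, O) = u*(-3 - 3*O/2)
F(c) = -48 + 2*c (F(c) = (-48 + c) + c = -48 + 2*c)
-41872/F(-39) + l(168, 37)/36976 = -41872/(-48 + 2*(-39)) - 3/2*168*(2 + 37)/36976 = -41872/(-48 - 78) - 3/2*168*39*(1/36976) = -41872/(-126) - 9828*1/36976 = -41872*(-1/126) - 2457/9244 = 20936/63 - 2457/9244 = 193377593/582372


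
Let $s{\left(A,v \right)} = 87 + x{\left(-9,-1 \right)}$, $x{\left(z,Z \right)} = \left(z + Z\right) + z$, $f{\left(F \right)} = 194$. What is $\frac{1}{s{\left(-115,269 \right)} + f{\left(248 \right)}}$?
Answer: $\frac{1}{262} \approx 0.0038168$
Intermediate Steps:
$x{\left(z,Z \right)} = Z + 2 z$ ($x{\left(z,Z \right)} = \left(Z + z\right) + z = Z + 2 z$)
$s{\left(A,v \right)} = 68$ ($s{\left(A,v \right)} = 87 + \left(-1 + 2 \left(-9\right)\right) = 87 - 19 = 68$)
$\frac{1}{s{\left(-115,269 \right)} + f{\left(248 \right)}} = \frac{1}{68 + 194} = \frac{1}{262}$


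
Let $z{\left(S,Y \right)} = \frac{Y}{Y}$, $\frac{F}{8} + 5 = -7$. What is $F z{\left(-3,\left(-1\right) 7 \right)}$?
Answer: $-96$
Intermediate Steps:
$F = -96$ ($F = -40 + 8 \left(-7\right) = -40 - 56 = -96$)
$z{\left(S,Y \right)} = 1$
$F z{\left(-3,\left(-1\right) 7 \right)} = \left(-96\right) 1 = -96$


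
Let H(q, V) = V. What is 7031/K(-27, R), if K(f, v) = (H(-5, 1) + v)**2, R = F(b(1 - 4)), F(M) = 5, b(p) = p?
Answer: 7031/36 ≈ 195.31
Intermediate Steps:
R = 5
K(f, v) = (1 + v)**2
7031/K(-27, R) = 7031/((1 + 5)**2) = 7031/(6**2) = 7031/36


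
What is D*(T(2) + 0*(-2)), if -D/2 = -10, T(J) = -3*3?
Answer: -180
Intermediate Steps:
T(J) = -9
D = 20 (D = -2*(-10) = 20)
D*(T(2) + 0*(-2)) = 20*(-9 + 0*(-2)) = 20*(-9 + 0) = 20*(-9) = -180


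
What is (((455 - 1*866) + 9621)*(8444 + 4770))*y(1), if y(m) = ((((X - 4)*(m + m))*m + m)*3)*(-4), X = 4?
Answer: -1460411280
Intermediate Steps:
y(m) = -12*m (y(m) = ((((4 - 4)*(m + m))*m + m)*3)*(-4) = (((0*(2*m))*m + m)*3)*(-4) = ((0*m + m)*3)*(-4) = ((0 + m)*3)*(-4) = (m*3)*(-4) = (3*m)*(-4) = -12*m)
(((455 - 1*866) + 9621)*(8444 + 4770))*y(1) = (((455 - 1*866) + 9621)*(8444 + 4770))*(-12*1) = (((455 - 866) + 9621)*13214)*(-12) = ((-411 + 9621)*13214)*(-12) = (9210*13214)*(-12) = 121700940*(-12) = -1460411280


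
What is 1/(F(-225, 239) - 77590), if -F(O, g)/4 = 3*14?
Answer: -1/77758 ≈ -1.2860e-5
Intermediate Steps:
F(O, g) = -168 (F(O, g) = -12*14 = -4*42 = -168)
1/(F(-225, 239) - 77590) = 1/(-168 - 77590) = 1/(-77758) = -1/77758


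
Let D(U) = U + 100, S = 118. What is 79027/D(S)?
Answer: 79027/218 ≈ 362.51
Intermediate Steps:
D(U) = 100 + U
79027/D(S) = 79027/(100 + 118) = 79027/218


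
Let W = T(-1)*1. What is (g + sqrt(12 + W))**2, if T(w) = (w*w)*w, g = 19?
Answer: (19 + sqrt(11))**2 ≈ 498.03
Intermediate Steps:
T(w) = w**3 (T(w) = w**2*w = w**3)
W = -1 (W = (-1)**3*1 = -1*1 = -1)
(g + sqrt(12 + W))**2 = (19 + sqrt(12 - 1))**2 = (19 + sqrt(11))**2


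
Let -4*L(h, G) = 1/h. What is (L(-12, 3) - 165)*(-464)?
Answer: 229651/3 ≈ 76550.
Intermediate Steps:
L(h, G) = -1/(4*h)
(L(-12, 3) - 165)*(-464) = (-¼/(-12) - 165)*(-464) = (-¼*(-1/12) - 165)*(-464) = (1/48 - 165)*(-464) = -7919/48*(-464) = 229651/3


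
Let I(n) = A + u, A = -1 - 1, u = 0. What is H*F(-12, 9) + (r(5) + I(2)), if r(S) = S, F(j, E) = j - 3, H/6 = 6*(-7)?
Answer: 3783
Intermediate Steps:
H = -252 (H = 6*(6*(-7)) = 6*(-42) = -252)
A = -2
F(j, E) = -3 + j
I(n) = -2 (I(n) = -2 + 0 = -2)
H*F(-12, 9) + (r(5) + I(2)) = -252*(-3 - 12) + (5 - 2) = -252*(-15) + 3 = 3780 + 3 = 3783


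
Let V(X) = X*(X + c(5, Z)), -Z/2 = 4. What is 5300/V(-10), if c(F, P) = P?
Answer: 265/9 ≈ 29.444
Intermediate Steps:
Z = -8 (Z = -2*4 = -8)
V(X) = X*(-8 + X) (V(X) = X*(X - 8) = X*(-8 + X))
5300/V(-10) = 5300/((-10*(-8 - 10))) = 5300/((-10*(-18))) = 5300/180 = 5300*(1/180) = 265/9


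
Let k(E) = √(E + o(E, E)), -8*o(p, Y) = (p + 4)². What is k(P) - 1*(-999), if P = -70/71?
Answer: 999 + I*√42778/142 ≈ 999.0 + 1.4565*I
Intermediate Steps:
o(p, Y) = -(4 + p)²/8 (o(p, Y) = -(p + 4)²/8 = -(4 + p)²/8)
P = -70/71 (P = -70*1/71 = -70/71 ≈ -0.98592)
k(E) = √(E - (4 + E)²/8)
k(P) - 1*(-999) = √(-32 - 2*(-70/71)²)/4 - 1*(-999) = √(-32 - 2*4900/5041)/4 + 999 = √(-32 - 9800/5041)/4 + 999 = √(-171112/5041)/4 + 999 = (2*I*√42778/71)/4 + 999 = I*√42778/142 + 999 = 999 + I*√42778/142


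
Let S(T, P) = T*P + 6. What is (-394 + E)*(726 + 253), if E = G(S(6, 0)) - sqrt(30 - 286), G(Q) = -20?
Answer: -405306 - 15664*I ≈ -4.0531e+5 - 15664.0*I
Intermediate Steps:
S(T, P) = 6 + P*T (S(T, P) = P*T + 6 = 6 + P*T)
E = -20 - 16*I (E = -20 - sqrt(30 - 286) = -20 - sqrt(-256) = -20 - 16*I ≈ -20.0 - 16.0*I)
(-394 + E)*(726 + 253) = (-394 + (-20 - 16*I))*(726 + 253) = (-414 - 16*I)*979 = -405306 - 15664*I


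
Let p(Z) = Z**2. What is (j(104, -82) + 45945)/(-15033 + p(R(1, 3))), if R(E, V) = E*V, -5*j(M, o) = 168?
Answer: -76519/25040 ≈ -3.0559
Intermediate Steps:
j(M, o) = -168/5 (j(M, o) = -1/5*168 = -168/5)
(j(104, -82) + 45945)/(-15033 + p(R(1, 3))) = (-168/5 + 45945)/(-15033 + (1*3)**2) = 229557/(5*(-15033 + 3**2)) = 229557/(5*(-15033 + 9)) = (229557/5)/(-15024) = (229557/5)*(-1/15024) = -76519/25040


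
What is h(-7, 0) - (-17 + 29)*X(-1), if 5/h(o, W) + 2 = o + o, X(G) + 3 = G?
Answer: 763/16 ≈ 47.688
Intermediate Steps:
X(G) = -3 + G
h(o, W) = 5/(-2 + 2*o) (h(o, W) = 5/(-2 + (o + o)) = 5/(-2 + 2*o))
h(-7, 0) - (-17 + 29)*X(-1) = 5/(2*(-1 - 7)) - (-17 + 29)*(-3 - 1) = (5/2)/(-8) - 12*(-4) = (5/2)*(-1/8) - 1*(-48) = -5/16 + 48 = 763/16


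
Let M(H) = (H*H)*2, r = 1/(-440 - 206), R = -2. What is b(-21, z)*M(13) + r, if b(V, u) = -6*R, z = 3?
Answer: 2620175/646 ≈ 4056.0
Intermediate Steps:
r = -1/646 (r = 1/(-646) = -1/646 ≈ -0.0015480)
b(V, u) = 12 (b(V, u) = -6*(-2) = 12)
M(H) = 2*H² (M(H) = H²*2 = 2*H²)
b(-21, z)*M(13) + r = 12*(2*13²) - 1/646 = 12*(2*169) - 1/646 = 12*338 - 1/646 = 4056 - 1/646 = 2620175/646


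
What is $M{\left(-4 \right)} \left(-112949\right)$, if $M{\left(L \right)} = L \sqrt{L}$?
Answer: $903592 i \approx 9.0359 \cdot 10^{5} i$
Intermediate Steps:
$M{\left(L \right)} = L^{\frac{3}{2}}$
$M{\left(-4 \right)} \left(-112949\right) = \left(-4\right)^{\frac{3}{2}} \left(-112949\right) = - 8 i \left(-112949\right) = 903592 i$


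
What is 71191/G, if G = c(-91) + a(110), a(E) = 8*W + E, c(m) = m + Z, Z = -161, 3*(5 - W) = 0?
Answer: -71191/102 ≈ -697.95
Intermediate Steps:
W = 5 (W = 5 - 1/3*0 = 5 + 0 = 5)
c(m) = -161 + m (c(m) = m - 161 = -161 + m)
a(E) = 40 + E (a(E) = 8*5 + E = 40 + E)
G = -102 (G = (-161 - 91) + (40 + 110) = -252 + 150 = -102)
71191/G = 71191/(-102) = 71191*(-1/102) = -71191/102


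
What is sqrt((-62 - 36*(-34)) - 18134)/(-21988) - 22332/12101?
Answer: -22332/12101 - I*sqrt(4243)/10994 ≈ -1.8455 - 0.0059249*I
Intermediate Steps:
sqrt((-62 - 36*(-34)) - 18134)/(-21988) - 22332/12101 = sqrt((-62 + 1224) - 18134)*(-1/21988) - 22332*1/12101 = sqrt(1162 - 18134)*(-1/21988) - 22332/12101 = sqrt(-16972)*(-1/21988) - 22332/12101 = (2*I*sqrt(4243))*(-1/21988) - 22332/12101 = -I*sqrt(4243)/10994 - 22332/12101 = -22332/12101 - I*sqrt(4243)/10994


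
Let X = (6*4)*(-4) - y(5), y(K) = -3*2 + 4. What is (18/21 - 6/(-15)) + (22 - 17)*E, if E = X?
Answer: -16406/35 ≈ -468.74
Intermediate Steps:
y(K) = -2 (y(K) = -6 + 4 = -2)
X = -94 (X = (6*4)*(-4) - 1*(-2) = 24*(-4) + 2 = -96 + 2 = -94)
E = -94
(18/21 - 6/(-15)) + (22 - 17)*E = (18/21 - 6/(-15)) + (22 - 17)*(-94) = (18*(1/21) - 6*(-1/15)) + 5*(-94) = (6/7 + ⅖) - 470 = 44/35 - 470 = -16406/35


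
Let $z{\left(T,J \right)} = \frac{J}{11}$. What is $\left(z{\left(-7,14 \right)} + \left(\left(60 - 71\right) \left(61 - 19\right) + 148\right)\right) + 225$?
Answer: $- \frac{965}{11} \approx -87.727$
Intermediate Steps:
$z{\left(T,J \right)} = \frac{J}{11}$ ($z{\left(T,J \right)} = J \frac{1}{11} = \frac{J}{11}$)
$\left(z{\left(-7,14 \right)} + \left(\left(60 - 71\right) \left(61 - 19\right) + 148\right)\right) + 225 = \left(\frac{1}{11} \cdot 14 + \left(\left(60 - 71\right) \left(61 - 19\right) + 148\right)\right) + 225 = \left(\frac{14}{11} + \left(\left(-11\right) 42 + 148\right)\right) + 225 = \left(\frac{14}{11} + \left(-462 + 148\right)\right) + 225 = \left(\frac{14}{11} - 314\right) + 225 = - \frac{3440}{11} + 225 = - \frac{965}{11}$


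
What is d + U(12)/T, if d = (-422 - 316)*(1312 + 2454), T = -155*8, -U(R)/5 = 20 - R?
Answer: -86158547/31 ≈ -2.7793e+6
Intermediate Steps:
U(R) = -100 + 5*R (U(R) = -5*(20 - R) = -100 + 5*R)
T = -1240
d = -2779308 (d = -738*3766 = -2779308)
d + U(12)/T = -2779308 + (-100 + 5*12)/(-1240) = -2779308 + (-100 + 60)*(-1/1240) = -2779308 - 40*(-1/1240) = -2779308 + 1/31 = -86158547/31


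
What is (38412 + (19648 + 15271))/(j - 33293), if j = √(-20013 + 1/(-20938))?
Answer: -51118221286054/23208597582557 - 1393289*I*√24303867310/23208597582557 ≈ -2.2026 - 0.009359*I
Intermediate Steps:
j = I*√24303867310/1102 (j = √(-20013 - 1/20938) = √(-419032195/20938) = I*√24303867310/1102 ≈ 141.47*I)
(38412 + (19648 + 15271))/(j - 33293) = (38412 + (19648 + 15271))/(I*√24303867310/1102 - 33293) = (38412 + 34919)/(-33293 + I*√24303867310/1102) = 73331/(-33293 + I*√24303867310/1102)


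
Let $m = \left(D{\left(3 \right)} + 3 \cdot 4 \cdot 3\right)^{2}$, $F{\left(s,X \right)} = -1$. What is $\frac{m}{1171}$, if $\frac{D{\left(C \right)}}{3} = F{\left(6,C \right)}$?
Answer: $\frac{1089}{1171} \approx 0.92997$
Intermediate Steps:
$D{\left(C \right)} = -3$ ($D{\left(C \right)} = 3 \left(-1\right) = -3$)
$m = 1089$ ($m = \left(-3 + 3 \cdot 4 \cdot 3\right)^{2} = \left(-3 + 12 \cdot 3\right)^{2} = \left(-3 + 36\right)^{2} = 33^{2} = 1089$)
$\frac{m}{1171} = \frac{1089}{1171}$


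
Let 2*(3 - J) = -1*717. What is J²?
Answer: 522729/4 ≈ 1.3068e+5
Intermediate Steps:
J = 723/2 (J = 3 - (-1)*717/2 = 3 - ½*(-717) = 3 + 717/2 = 723/2 ≈ 361.50)
J² = (723/2)² = 522729/4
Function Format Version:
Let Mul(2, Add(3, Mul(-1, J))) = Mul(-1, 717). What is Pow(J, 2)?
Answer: Rational(522729, 4) ≈ 1.3068e+5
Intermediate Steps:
J = Rational(723, 2) (J = Add(3, Mul(Rational(-1, 2), Mul(-1, 717))) = Add(3, Mul(Rational(-1, 2), -717)) = Add(3, Rational(717, 2)) = Rational(723, 2) ≈ 361.50)
Pow(J, 2) = Pow(Rational(723, 2), 2) = Rational(522729, 4)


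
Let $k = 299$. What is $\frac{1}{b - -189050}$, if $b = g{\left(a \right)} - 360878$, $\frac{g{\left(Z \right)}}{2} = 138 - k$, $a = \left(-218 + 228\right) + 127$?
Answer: $- \frac{1}{172150} \approx -5.8089 \cdot 10^{-6}$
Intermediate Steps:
$a = 137$ ($a = 10 + 127 = 137$)
$g{\left(Z \right)} = -322$ ($g{\left(Z \right)} = 2 \left(138 - 299\right) = 2 \left(-161\right) = -322$)
$b = -361200$ ($b = -322 - 360878 = -361200$)
$\frac{1}{b - -189050} = \frac{1}{-361200 - -189050} = \frac{1}{-361200 + 189050} = \frac{1}{-172150} = - \frac{1}{172150}$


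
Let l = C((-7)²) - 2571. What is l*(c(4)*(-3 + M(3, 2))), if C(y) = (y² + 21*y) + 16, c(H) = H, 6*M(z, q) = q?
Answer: -28000/3 ≈ -9333.3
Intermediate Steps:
M(z, q) = q/6
C(y) = 16 + y² + 21*y
l = 875 (l = (16 + ((-7)²)² + 21*(-7)²) - 2571 = (16 + 49² + 21*49) - 2571 = (16 + 2401 + 1029) - 2571 = 3446 - 2571 = 875)
l*(c(4)*(-3 + M(3, 2))) = 875*(4*(-3 + (⅙)*2)) = 875*(4*(-3 + ⅓)) = 875*(4*(-8/3)) = 875*(-32/3) = -28000/3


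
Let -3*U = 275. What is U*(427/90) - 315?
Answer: -40495/54 ≈ -749.91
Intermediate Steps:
U = -275/3 (U = -1/3*275 = -275/3 ≈ -91.667)
U*(427/90) - 315 = -117425/(3*90) - 315 = -275/3*427/90 - 315 = -23485/54 - 315 = -40495/54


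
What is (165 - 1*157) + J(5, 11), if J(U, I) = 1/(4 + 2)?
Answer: 49/6 ≈ 8.1667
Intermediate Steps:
J(U, I) = ⅙ (J(U, I) = 1/6 = ⅙)
(165 - 1*157) + J(5, 11) = (165 - 1*157) + ⅙ = (165 - 157) + ⅙ = 8 + ⅙ = 49/6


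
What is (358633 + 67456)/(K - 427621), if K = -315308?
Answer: -426089/742929 ≈ -0.57353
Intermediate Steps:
(358633 + 67456)/(K - 427621) = (358633 + 67456)/(-315308 - 427621) = 426089/(-742929) = 426089*(-1/742929) = -426089/742929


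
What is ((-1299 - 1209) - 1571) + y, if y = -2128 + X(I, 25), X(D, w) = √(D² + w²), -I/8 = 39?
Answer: -5894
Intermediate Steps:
I = -312 (I = -8*39 = -312)
y = -1815 (y = -2128 + √((-312)² + 25²) = -2128 + √(97344 + 625) = -2128 + √97969 = -2128 + 313 = -1815)
((-1299 - 1209) - 1571) + y = ((-1299 - 1209) - 1571) - 1815 = (-2508 - 1571) - 1815 = -4079 - 1815 = -5894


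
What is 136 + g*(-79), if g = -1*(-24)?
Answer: -1760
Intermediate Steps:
g = 24
136 + g*(-79) = 136 + 24*(-79) = 136 - 1896 = -1760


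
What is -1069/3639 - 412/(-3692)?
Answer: -611870/3358797 ≈ -0.18217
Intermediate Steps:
-1069/3639 - 412/(-3692) = -1069*1/3639 - 412*(-1/3692) = -1069/3639 + 103/923 = -611870/3358797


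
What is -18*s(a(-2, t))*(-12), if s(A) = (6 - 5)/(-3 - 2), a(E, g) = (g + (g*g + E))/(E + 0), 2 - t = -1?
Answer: -216/5 ≈ -43.200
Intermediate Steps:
t = 3 (t = 2 - 1*(-1) = 2 + 1 = 3)
a(E, g) = (E + g + g²)/E (a(E, g) = (g + (g² + E))/E = (g + (E + g²))/E = (E + g + g²)/E)
s(A) = -⅕ (s(A) = 1/(-5) = 1*(-⅕) = -⅕)
-18*s(a(-2, t))*(-12) = -18*(-⅕)*(-12) = (18/5)*(-12) = -216/5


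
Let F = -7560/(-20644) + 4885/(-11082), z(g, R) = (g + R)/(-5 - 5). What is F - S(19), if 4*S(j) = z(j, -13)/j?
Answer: -724844647/10866898380 ≈ -0.066702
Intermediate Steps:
z(g, R) = -R/10 - g/10 (z(g, R) = (R + g)/(-10) = (R + g)*(-⅒) = -R/10 - g/10)
F = -4266505/57194202 (F = -7560*(-1/20644) + 4885*(-1/11082) = 1890/5161 - 4885/11082 = -4266505/57194202 ≈ -0.074597)
S(j) = (13/10 - j/10)/(4*j) (S(j) = ((-⅒*(-13) - j/10)/j)/4 = ((13/10 - j/10)/j)/4 = (13/10 - j/10)/(4*j))
F - S(19) = -4266505/57194202 - (13 - 1*19)/(40*19) = -4266505/57194202 - (13 - 19)/(40*19) = -4266505/57194202 - (-6)/(40*19) = -4266505/57194202 - 1*(-3/380) = -4266505/57194202 + 3/380 = -724844647/10866898380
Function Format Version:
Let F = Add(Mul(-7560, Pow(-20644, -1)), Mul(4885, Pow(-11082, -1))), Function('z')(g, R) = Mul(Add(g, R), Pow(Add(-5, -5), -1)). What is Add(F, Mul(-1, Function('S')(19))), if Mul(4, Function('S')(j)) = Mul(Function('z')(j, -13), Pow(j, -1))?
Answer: Rational(-724844647, 10866898380) ≈ -0.066702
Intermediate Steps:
Function('z')(g, R) = Add(Mul(Rational(-1, 10), R), Mul(Rational(-1, 10), g)) (Function('z')(g, R) = Mul(Add(R, g), Pow(-10, -1)) = Mul(Add(R, g), Rational(-1, 10)) = Add(Mul(Rational(-1, 10), R), Mul(Rational(-1, 10), g)))
F = Rational(-4266505, 57194202) (F = Add(Mul(-7560, Rational(-1, 20644)), Mul(4885, Rational(-1, 11082))) = Add(Rational(1890, 5161), Rational(-4885, 11082)) = Rational(-4266505, 57194202) ≈ -0.074597)
Function('S')(j) = Mul(Rational(1, 4), Pow(j, -1), Add(Rational(13, 10), Mul(Rational(-1, 10), j))) (Function('S')(j) = Mul(Rational(1, 4), Mul(Add(Mul(Rational(-1, 10), -13), Mul(Rational(-1, 10), j)), Pow(j, -1))) = Mul(Rational(1, 4), Mul(Add(Rational(13, 10), Mul(Rational(-1, 10), j)), Pow(j, -1))) = Mul(Rational(1, 4), Mul(Pow(j, -1), Add(Rational(13, 10), Mul(Rational(-1, 10), j)))) = Mul(Rational(1, 4), Pow(j, -1), Add(Rational(13, 10), Mul(Rational(-1, 10), j))))
Add(F, Mul(-1, Function('S')(19))) = Add(Rational(-4266505, 57194202), Mul(-1, Mul(Rational(1, 40), Pow(19, -1), Add(13, Mul(-1, 19))))) = Add(Rational(-4266505, 57194202), Mul(-1, Mul(Rational(1, 40), Rational(1, 19), Add(13, -19)))) = Add(Rational(-4266505, 57194202), Mul(-1, Mul(Rational(1, 40), Rational(1, 19), -6))) = Add(Rational(-4266505, 57194202), Mul(-1, Rational(-3, 380))) = Add(Rational(-4266505, 57194202), Rational(3, 380)) = Rational(-724844647, 10866898380)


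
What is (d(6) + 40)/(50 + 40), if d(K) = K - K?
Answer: 4/9 ≈ 0.44444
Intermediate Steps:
d(K) = 0
(d(6) + 40)/(50 + 40) = (0 + 40)/(50 + 40) = 40/90 = (1/90)*40 = 4/9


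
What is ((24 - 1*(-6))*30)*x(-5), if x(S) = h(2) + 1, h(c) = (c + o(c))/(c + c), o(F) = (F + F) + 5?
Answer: 3375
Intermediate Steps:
o(F) = 5 + 2*F (o(F) = 2*F + 5 = 5 + 2*F)
h(c) = (5 + 3*c)/(2*c) (h(c) = (c + (5 + 2*c))/(c + c) = (5 + 3*c)/((2*c)) = (5 + 3*c)*(1/(2*c)) = (5 + 3*c)/(2*c))
x(S) = 15/4 (x(S) = (1/2)*(5 + 3*2)/2 + 1 = (1/2)*(1/2)*(5 + 6) + 1 = (1/2)*(1/2)*11 + 1 = 11/4 + 1 = 15/4)
((24 - 1*(-6))*30)*x(-5) = ((24 - 1*(-6))*30)*(15/4) = ((24 + 6)*30)*(15/4) = (30*30)*(15/4) = 900*(15/4) = 3375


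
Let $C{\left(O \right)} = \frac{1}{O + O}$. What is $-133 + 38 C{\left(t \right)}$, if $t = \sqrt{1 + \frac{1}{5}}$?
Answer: $-133 + \frac{19 \sqrt{30}}{6} \approx -115.66$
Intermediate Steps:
$t = \frac{\sqrt{30}}{5}$ ($t = \sqrt{1 + \frac{1}{5}} = \sqrt{\frac{6}{5}} = \frac{\sqrt{30}}{5} \approx 1.0954$)
$C{\left(O \right)} = \frac{1}{2 O}$
$-133 + 38 C{\left(t \right)} = -133 + 38 \frac{1}{2 \frac{\sqrt{30}}{5}} = -133 + 38 \frac{\frac{1}{6} \sqrt{30}}{2} = -133 + 38 \frac{\sqrt{30}}{12} = -133 + \frac{19 \sqrt{30}}{6}$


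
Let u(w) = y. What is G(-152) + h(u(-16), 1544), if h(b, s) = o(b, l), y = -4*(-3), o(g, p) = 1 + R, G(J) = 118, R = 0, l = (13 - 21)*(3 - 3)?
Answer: 119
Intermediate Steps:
l = 0 (l = -8*0 = 0)
o(g, p) = 1 (o(g, p) = 1 + 0 = 1)
y = 12
u(w) = 12
h(b, s) = 1
G(-152) + h(u(-16), 1544) = 118 + 1 = 119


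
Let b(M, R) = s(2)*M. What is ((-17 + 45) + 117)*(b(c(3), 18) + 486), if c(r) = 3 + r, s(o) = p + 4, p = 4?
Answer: 77430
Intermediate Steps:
s(o) = 8 (s(o) = 4 + 4 = 8)
b(M, R) = 8*M
((-17 + 45) + 117)*(b(c(3), 18) + 486) = ((-17 + 45) + 117)*(8*(3 + 3) + 486) = (28 + 117)*(8*6 + 486) = 145*(48 + 486) = 145*534 = 77430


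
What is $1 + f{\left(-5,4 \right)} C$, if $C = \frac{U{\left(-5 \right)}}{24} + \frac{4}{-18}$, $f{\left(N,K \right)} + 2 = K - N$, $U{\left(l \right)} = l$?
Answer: $- \frac{145}{72} \approx -2.0139$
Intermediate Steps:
$f{\left(N,K \right)} = -2 + K - N$ ($f{\left(N,K \right)} = -2 + \left(K - N\right) = -2 + K - N$)
$C = - \frac{31}{72}$ ($C = - \frac{5}{24} + \frac{4}{-18} = \left(-5\right) \frac{1}{24} + 4 \left(- \frac{1}{18}\right) = - \frac{5}{24} - \frac{2}{9} = - \frac{31}{72} \approx -0.43056$)
$1 + f{\left(-5,4 \right)} C = 1 + \left(-2 + 4 - -5\right) \left(- \frac{31}{72}\right) = 1 + \left(-2 + 4 + 5\right) \left(- \frac{31}{72}\right) = 1 + 7 \left(- \frac{31}{72}\right) = 1 - \frac{217}{72} = - \frac{145}{72}$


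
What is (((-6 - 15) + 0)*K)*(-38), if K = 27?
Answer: 21546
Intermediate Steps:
(((-6 - 15) + 0)*K)*(-38) = (((-6 - 15) + 0)*27)*(-38) = ((-21 + 0)*27)*(-38) = -21*27*(-38) = -567*(-38) = 21546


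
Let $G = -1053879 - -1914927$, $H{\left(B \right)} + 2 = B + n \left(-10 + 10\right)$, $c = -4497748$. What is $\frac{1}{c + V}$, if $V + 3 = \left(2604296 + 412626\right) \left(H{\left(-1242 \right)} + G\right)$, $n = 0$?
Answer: $\frac{1}{2593957105537} \approx 3.8551 \cdot 10^{-13}$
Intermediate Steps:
$H{\left(B \right)} = -2 + B$ ($H{\left(B \right)} = -2 + \left(B + 0 \left(-10 + 10\right)\right) = -2 + \left(B + 0 \cdot 0\right) = -2 + \left(B + 0\right) = -2 + B$)
$G = 861048$ ($G = -1053879 + 1914927 = 861048$)
$V = 2593961603285$ ($V = -3 + \left(2604296 + 412626\right) \left(\left(-2 - 1242\right) + 861048\right) = -3 + 3016922 \left(-1244 + 861048\right) = -3 + 3016922 \cdot 859804 = -3 + 2593961603288 = 2593961603285$)
$\frac{1}{c + V} = \frac{1}{-4497748 + 2593961603285} = \frac{1}{2593957105537}$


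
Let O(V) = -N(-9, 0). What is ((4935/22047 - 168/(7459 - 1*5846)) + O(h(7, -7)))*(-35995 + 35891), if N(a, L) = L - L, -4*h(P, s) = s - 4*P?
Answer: -147550312/11853937 ≈ -12.447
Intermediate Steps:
h(P, s) = P - s/4 (h(P, s) = -(s - 4*P)/4 = P - s/4)
N(a, L) = 0
O(V) = 0 (O(V) = -1*0 = 0)
((4935/22047 - 168/(7459 - 1*5846)) + O(h(7, -7)))*(-35995 + 35891) = ((4935/22047 - 168/(7459 - 1*5846)) + 0)*(-35995 + 35891) = ((4935*(1/22047) - 168/(7459 - 5846)) + 0)*(-104) = ((1645/7349 - 168/1613) + 0)*(-104) = (1418753/11853937 + 0)*(-104) = (1418753/11853937)*(-104) = -147550312/11853937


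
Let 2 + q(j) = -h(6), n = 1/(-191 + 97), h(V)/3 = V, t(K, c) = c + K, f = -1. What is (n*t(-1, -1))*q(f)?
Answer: -20/47 ≈ -0.42553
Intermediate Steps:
t(K, c) = K + c
h(V) = 3*V
n = -1/94 (n = 1/(-94) = -1/94 ≈ -0.010638)
q(j) = -20 (q(j) = -2 - 3*6 = -2 - 1*18 = -2 - 18 = -20)
(n*t(-1, -1))*q(f) = -(-1 - 1)/94*(-20) = -1/94*(-2)*(-20) = (1/47)*(-20) = -20/47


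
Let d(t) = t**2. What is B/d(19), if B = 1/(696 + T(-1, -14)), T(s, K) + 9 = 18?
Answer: 1/254505 ≈ 3.9292e-6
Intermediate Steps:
T(s, K) = 9 (T(s, K) = -9 + 18 = 9)
B = 1/705 (B = 1/(696 + 9) = 1/705 ≈ 0.0014184)
B/d(19) = 1/(705*(19**2)) = (1/705)/361 = (1/705)*(1/361) = 1/254505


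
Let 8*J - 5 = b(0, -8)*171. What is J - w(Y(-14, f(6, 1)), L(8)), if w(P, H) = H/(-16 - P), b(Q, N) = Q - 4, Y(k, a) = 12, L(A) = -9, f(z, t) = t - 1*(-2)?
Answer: -4771/56 ≈ -85.196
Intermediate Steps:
f(z, t) = 2 + t (f(z, t) = t + 2 = 2 + t)
b(Q, N) = -4 + Q
J = -679/8 (J = 5/8 + ((-4 + 0)*171)/8 = 5/8 + (-4*171)/8 = 5/8 + (⅛)*(-684) = 5/8 - 171/2 = -679/8 ≈ -84.875)
J - w(Y(-14, f(6, 1)), L(8)) = -679/8 - (-1)*(-9)/(16 + 12) = -679/8 - (-1)*(-9)/28 = -679/8 - 1*9/28 = -679/8 - 9/28 = -4771/56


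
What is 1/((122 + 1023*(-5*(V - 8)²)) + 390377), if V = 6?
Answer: 1/370039 ≈ 2.7024e-6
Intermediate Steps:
1/((122 + 1023*(-5*(V - 8)²)) + 390377) = 1/((122 + 1023*(-5*(6 - 8)²)) + 390377) = 1/((122 + 1023*(-5*(-2)²)) + 390377) = 1/((122 + 1023*(-5*4)) + 390377) = 1/((122 + 1023*(-20)) + 390377) = 1/((122 - 20460) + 390377) = 1/(-20338 + 390377) = 1/370039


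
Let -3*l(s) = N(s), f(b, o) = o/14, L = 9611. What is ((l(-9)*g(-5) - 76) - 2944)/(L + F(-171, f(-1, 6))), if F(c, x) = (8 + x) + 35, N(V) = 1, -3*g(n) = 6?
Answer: -63406/202743 ≈ -0.31274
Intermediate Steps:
g(n) = -2 (g(n) = -⅓*6 = -2)
f(b, o) = o/14 (f(b, o) = o*(1/14) = o/14)
l(s) = -⅓ (l(s) = -⅓*1 = -⅓)
F(c, x) = 43 + x
((l(-9)*g(-5) - 76) - 2944)/(L + F(-171, f(-1, 6))) = ((-⅓*(-2) - 76) - 2944)/(9611 + (43 + (1/14)*6)) = ((⅔ - 76) - 2944)/(9611 + (43 + 3/7)) = (-226/3 - 2944)/(9611 + 304/7) = -9058/(3*67581/7) = -9058/3*7/67581 = -63406/202743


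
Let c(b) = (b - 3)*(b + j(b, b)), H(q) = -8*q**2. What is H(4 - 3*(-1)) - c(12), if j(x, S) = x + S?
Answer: -716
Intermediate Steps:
j(x, S) = S + x
c(b) = 3*b*(-3 + b) (c(b) = (b - 3)*(b + (b + b)) = (-3 + b)*(b + 2*b) = (-3 + b)*(3*b) = 3*b*(-3 + b))
H(4 - 3*(-1)) - c(12) = -8*(4 - 3*(-1))**2 - 3*12*(-3 + 12) = -8*(4 + 3)**2 - 3*12*9 = -8*7**2 - 1*324 = -8*49 - 324 = -392 - 324 = -716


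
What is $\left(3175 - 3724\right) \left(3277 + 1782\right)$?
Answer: $-2777391$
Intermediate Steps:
$\left(3175 - 3724\right) \left(3277 + 1782\right) = \left(-549\right) 5059 = -2777391$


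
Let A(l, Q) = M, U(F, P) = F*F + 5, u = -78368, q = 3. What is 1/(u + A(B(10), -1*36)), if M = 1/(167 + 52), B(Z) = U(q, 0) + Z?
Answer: -219/17162591 ≈ -1.2760e-5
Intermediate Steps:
U(F, P) = 5 + F² (U(F, P) = F² + 5 = 5 + F²)
B(Z) = 14 + Z (B(Z) = (5 + 3²) + Z = (5 + 9) + Z = 14 + Z)
M = 1/219 ≈ 0.0045662
A(l, Q) = 1/219
1/(u + A(B(10), -1*36)) = 1/(-78368 + 1/219) = 1/(-17162591/219) = -219/17162591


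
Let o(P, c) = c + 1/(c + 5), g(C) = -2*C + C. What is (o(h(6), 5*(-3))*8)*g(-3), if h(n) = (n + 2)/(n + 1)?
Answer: -1812/5 ≈ -362.40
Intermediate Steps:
h(n) = (2 + n)/(1 + n)
g(C) = -C
o(P, c) = c + 1/(5 + c)
(o(h(6), 5*(-3))*8)*g(-3) = (((1 + (5*(-3))² + 5*(5*(-3)))/(5 + 5*(-3)))*8)*(-1*(-3)) = (((1 + (-15)² + 5*(-15))/(5 - 15))*8)*3 = (((1 + 225 - 75)/(-10))*8)*3 = (-⅒*151*8)*3 = -151/10*8*3 = -604/5*3 = -1812/5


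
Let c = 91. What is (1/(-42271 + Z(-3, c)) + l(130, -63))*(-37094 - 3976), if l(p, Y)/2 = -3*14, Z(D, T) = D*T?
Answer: 73385867895/21272 ≈ 3.4499e+6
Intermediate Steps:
l(p, Y) = -84 (l(p, Y) = 2*(-3*14) = 2*(-42) = -84)
(1/(-42271 + Z(-3, c)) + l(130, -63))*(-37094 - 3976) = (1/(-42271 - 3*91) - 84)*(-37094 - 3976) = (1/(-42271 - 273) - 84)*(-41070) = (1/(-42544) - 84)*(-41070) = (-1/42544 - 84)*(-41070) = -3573697/42544*(-41070) = 73385867895/21272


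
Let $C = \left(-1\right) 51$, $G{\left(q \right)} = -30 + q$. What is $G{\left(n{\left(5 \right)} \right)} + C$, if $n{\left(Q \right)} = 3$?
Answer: $-78$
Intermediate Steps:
$C = -51$
$G{\left(n{\left(5 \right)} \right)} + C = \left(-30 + 3\right) - 51 = -27 - 51 = -78$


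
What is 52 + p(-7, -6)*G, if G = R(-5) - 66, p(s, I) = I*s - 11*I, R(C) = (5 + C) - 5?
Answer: -7616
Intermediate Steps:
R(C) = C
p(s, I) = -11*I + I*s
G = -71 (G = -5 - 66 = -71)
52 + p(-7, -6)*G = 52 - 6*(-11 - 7)*(-71) = 52 - 6*(-18)*(-71) = 52 + 108*(-71) = 52 - 7668 = -7616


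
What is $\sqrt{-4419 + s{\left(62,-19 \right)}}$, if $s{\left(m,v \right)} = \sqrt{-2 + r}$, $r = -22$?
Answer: $\sqrt{-4419 + 2 i \sqrt{6}} \approx 0.0368 + 66.476 i$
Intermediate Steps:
$s{\left(m,v \right)} = 2 i \sqrt{6}$ ($s{\left(m,v \right)} = \sqrt{-2 - 22} = \sqrt{-24} = 2 i \sqrt{6}$)
$\sqrt{-4419 + s{\left(62,-19 \right)}} = \sqrt{-4419 + 2 i \sqrt{6}}$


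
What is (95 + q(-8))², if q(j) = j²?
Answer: 25281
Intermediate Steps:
(95 + q(-8))² = (95 + (-8)²)² = (95 + 64)² = 159² = 25281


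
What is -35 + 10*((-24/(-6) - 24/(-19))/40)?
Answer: -640/19 ≈ -33.684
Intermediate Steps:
-35 + 10*((-24/(-6) - 24/(-19))/40) = -35 + 10*((-24*(-1/6) - 24*(-1/19))*(1/40)) = -35 + 10*((4 + 24/19)*(1/40)) = -35 + 10*((100/19)*(1/40)) = -35 + 10*(5/38) = -35 + 25/19 = -640/19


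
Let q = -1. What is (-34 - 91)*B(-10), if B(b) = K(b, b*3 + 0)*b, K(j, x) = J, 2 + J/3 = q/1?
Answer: -11250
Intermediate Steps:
J = -9 (J = -6 + 3*(-1/1) = -6 + 3*(-1*1) = -6 + 3*(-1) = -6 - 3 = -9)
K(j, x) = -9
B(b) = -9*b
(-34 - 91)*B(-10) = (-34 - 91)*(-9*(-10)) = -125*90 = -11250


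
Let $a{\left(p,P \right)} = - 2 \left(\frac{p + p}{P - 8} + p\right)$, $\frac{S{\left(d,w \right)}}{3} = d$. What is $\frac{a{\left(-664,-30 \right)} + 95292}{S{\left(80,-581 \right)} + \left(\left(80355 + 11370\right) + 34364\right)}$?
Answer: $\frac{1834452}{2400251} \approx 0.76427$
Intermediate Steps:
$S{\left(d,w \right)} = 3 d$
$a{\left(p,P \right)} = - 2 p - \frac{4 p}{-8 + P}$ ($a{\left(p,P \right)} = - 2 \left(\frac{2 p}{-8 + P} + p\right) = - 2 \left(p + \frac{2 p}{-8 + P}\right) = - 2 p - \frac{4 p}{-8 + P}$)
$\frac{a{\left(-664,-30 \right)} + 95292}{S{\left(80,-581 \right)} + \left(\left(80355 + 11370\right) + 34364\right)} = \frac{2 \left(-664\right) \frac{1}{-8 - 30} \left(6 - -30\right) + 95292}{3 \cdot 80 + \left(\left(80355 + 11370\right) + 34364\right)} = \frac{2 \left(-664\right) \frac{1}{-38} \left(6 + 30\right) + 95292}{240 + \left(91725 + 34364\right)} = \frac{2 \left(-664\right) \left(- \frac{1}{38}\right) 36 + 95292}{240 + 126089} = \frac{\frac{23904}{19} + 95292}{126329} = \frac{1834452}{19} \cdot \frac{1}{126329} = \frac{1834452}{2400251}$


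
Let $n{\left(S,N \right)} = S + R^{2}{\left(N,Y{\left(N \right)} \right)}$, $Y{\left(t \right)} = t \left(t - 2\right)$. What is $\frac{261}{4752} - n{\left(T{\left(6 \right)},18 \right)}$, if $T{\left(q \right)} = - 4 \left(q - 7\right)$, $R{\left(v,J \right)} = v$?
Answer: $- \frac{173155}{528} \approx -327.95$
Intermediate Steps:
$Y{\left(t \right)} = t \left(-2 + t\right)$
$T{\left(q \right)} = 28 - 4 q$ ($T{\left(q \right)} = - 4 \left(-7 + q\right) = 28 - 4 q$)
$n{\left(S,N \right)} = S + N^{2}$
$\frac{261}{4752} - n{\left(T{\left(6 \right)},18 \right)} = \frac{261}{4752} - \left(\left(28 - 24\right) + 18^{2}\right) = 261 \cdot \frac{1}{4752} - \left(\left(28 - 24\right) + 324\right) = \frac{29}{528} - \left(4 + 324\right) = \frac{29}{528} - 328 = - \frac{173155}{528}$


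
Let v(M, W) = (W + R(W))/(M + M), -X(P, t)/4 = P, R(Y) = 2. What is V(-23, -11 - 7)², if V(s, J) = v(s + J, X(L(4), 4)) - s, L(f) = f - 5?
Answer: 883600/1681 ≈ 525.64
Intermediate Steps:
L(f) = -5 + f
X(P, t) = -4*P
v(M, W) = (2 + W)/(2*M) (v(M, W) = (W + 2)/(M + M) = (2 + W)/((2*M)) = (2 + W)*(1/(2*M)) = (2 + W)/(2*M))
V(s, J) = -s + 3/(J + s) (V(s, J) = (2 - 4*(-5 + 4))/(2*(s + J)) - s = (2 - 4*(-1))/(2*(J + s)) - s = (2 + 4)/(2*(J + s)) - s = (½)*6/(J + s) - s = 3/(J + s) - s = -s + 3/(J + s))
V(-23, -11 - 7)² = ((3 - 1*(-23)*((-11 - 7) - 23))/((-11 - 7) - 23))² = ((3 - 1*(-23)*(-18 - 23))/(-18 - 23))² = ((3 - 1*(-23)*(-41))/(-41))² = (-(3 - 943)/41)² = (-1/41*(-940))² = (940/41)² = 883600/1681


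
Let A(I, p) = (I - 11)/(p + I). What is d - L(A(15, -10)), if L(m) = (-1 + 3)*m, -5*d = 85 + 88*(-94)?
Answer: 8179/5 ≈ 1635.8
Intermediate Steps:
A(I, p) = (-11 + I)/(I + p)
d = 8187/5 (d = -(85 + 88*(-94))/5 = -(85 - 8272)/5 = -⅕*(-8187) = 8187/5 ≈ 1637.4)
L(m) = 2*m
d - L(A(15, -10)) = 8187/5 - 2*(-11 + 15)/(15 - 10) = 8187/5 - 2*4/5 = 8187/5 - 1*8/5 = 8187/5 - 8/5 = 8179/5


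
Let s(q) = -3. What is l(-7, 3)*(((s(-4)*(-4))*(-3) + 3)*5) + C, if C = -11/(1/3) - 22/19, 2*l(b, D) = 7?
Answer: -23243/38 ≈ -611.66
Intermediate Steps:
l(b, D) = 7/2 (l(b, D) = (1/2)*7 = 7/2)
C = -649/19 (C = -11/1/3 - 22*1/19 = -11*3 - 22/19 = -33 - 22/19 = -649/19 ≈ -34.158)
l(-7, 3)*(((s(-4)*(-4))*(-3) + 3)*5) + C = 7*((-3*(-4)*(-3) + 3)*5)/2 - 649/19 = 7*((12*(-3) + 3)*5)/2 - 649/19 = 7*((-36 + 3)*5)/2 - 649/19 = 7*(-33*5)/2 - 649/19 = (7/2)*(-165) - 649/19 = -1155/2 - 649/19 = -23243/38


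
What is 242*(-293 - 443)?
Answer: -178112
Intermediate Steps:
242*(-293 - 443) = 242*(-736) = -178112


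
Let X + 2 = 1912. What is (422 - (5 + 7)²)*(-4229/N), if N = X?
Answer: -587831/955 ≈ -615.53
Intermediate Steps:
X = 1910 (X = -2 + 1912 = 1910)
N = 1910
(422 - (5 + 7)²)*(-4229/N) = (422 - (5 + 7)²)*(-4229/1910) = (422 - 1*12²)*(-4229*1/1910) = (422 - 1*144)*(-4229/1910) = (422 - 144)*(-4229/1910) = 278*(-4229/1910) = -587831/955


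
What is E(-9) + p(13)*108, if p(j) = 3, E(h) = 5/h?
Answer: 2911/9 ≈ 323.44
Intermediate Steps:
E(-9) + p(13)*108 = 5/(-9) + 3*108 = 5*(-⅑) + 324 = -5/9 + 324 = 2911/9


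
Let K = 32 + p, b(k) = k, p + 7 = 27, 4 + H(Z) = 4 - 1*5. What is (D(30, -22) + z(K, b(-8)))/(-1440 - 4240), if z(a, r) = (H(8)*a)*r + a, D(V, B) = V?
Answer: -1081/2840 ≈ -0.38063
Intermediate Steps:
H(Z) = -5 (H(Z) = -4 + (4 - 1*5) = -4 + (4 - 5) = -4 - 1 = -5)
p = 20 (p = -7 + 27 = 20)
K = 52 (K = 32 + 20 = 52)
z(a, r) = a - 5*a*r (z(a, r) = (-5*a)*r + a = -5*a*r + a = a - 5*a*r)
(D(30, -22) + z(K, b(-8)))/(-1440 - 4240) = (30 + 52*(1 - 5*(-8)))/(-1440 - 4240) = (30 + 52*(1 + 40))/(-5680) = (30 + 52*41)*(-1/5680) = (30 + 2132)*(-1/5680) = 2162*(-1/5680) = -1081/2840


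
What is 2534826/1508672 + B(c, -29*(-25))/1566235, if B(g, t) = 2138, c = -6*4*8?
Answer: 180607215493/107406131360 ≈ 1.6815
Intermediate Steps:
c = -192 (c = -24*8 = -192)
2534826/1508672 + B(c, -29*(-25))/1566235 = 2534826/1508672 + 2138/1566235 = 2534826*(1/1508672) + 2138*(1/1566235) = 1267413/754336 + 2138/1566235 = 180607215493/107406131360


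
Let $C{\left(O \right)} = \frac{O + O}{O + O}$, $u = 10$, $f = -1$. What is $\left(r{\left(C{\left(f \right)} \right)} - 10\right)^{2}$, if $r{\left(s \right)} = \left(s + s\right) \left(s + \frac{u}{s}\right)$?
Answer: $144$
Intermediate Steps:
$C{\left(O \right)} = 1$ ($C{\left(O \right)} = \frac{2 O}{2 O} = 2 O \frac{1}{2 O} = 1$)
$r{\left(s \right)} = 2 s \left(s + \frac{10}{s}\right)$ ($r{\left(s \right)} = \left(s + s\right) \left(s + \frac{10}{s}\right) = 2 s \left(s + \frac{10}{s}\right)$)
$\left(r{\left(C{\left(f \right)} \right)} - 10\right)^{2} = \left(\left(20 + 2 \cdot 1^{2}\right) - 10\right)^{2} = \left(\left(20 + 2 \cdot 1\right) - 10\right)^{2} = \left(\left(20 + 2\right) - 10\right)^{2} = \left(22 - 10\right)^{2} = 12^{2} = 144$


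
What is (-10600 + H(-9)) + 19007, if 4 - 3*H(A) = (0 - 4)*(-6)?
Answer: 25201/3 ≈ 8400.3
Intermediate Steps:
H(A) = -20/3 (H(A) = 4/3 - (0 - 4)*(-6)/3 = 4/3 - (-4)*(-6)/3 = 4/3 - 1/3*24 = 4/3 - 8 = -20/3)
(-10600 + H(-9)) + 19007 = (-10600 - 20/3) + 19007 = -31820/3 + 19007 = 25201/3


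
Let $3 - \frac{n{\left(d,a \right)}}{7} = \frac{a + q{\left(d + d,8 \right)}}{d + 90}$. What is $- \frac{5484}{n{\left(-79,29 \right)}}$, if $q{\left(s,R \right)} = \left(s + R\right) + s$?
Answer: $- \frac{5027}{182} \approx -27.621$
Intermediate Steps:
$q{\left(s,R \right)} = R + 2 s$ ($q{\left(s,R \right)} = \left(R + s\right) + s = R + 2 s$)
$n{\left(d,a \right)} = 21 - \frac{7 \left(8 + a + 4 d\right)}{90 + d}$ ($n{\left(d,a \right)} = 21 - 7 \frac{a + \left(8 + 2 \left(d + d\right)\right)}{d + 90} = 21 - 7 \frac{a + \left(8 + 2 \cdot 2 d\right)}{90 + d} = 21 - 7 \frac{a + \left(8 + 4 d\right)}{90 + d} = 21 - 7 \frac{8 + a + 4 d}{90 + d} = 21 - \frac{7 \left(8 + a + 4 d\right)}{90 + d}$)
$- \frac{5484}{n{\left(-79,29 \right)}} = - \frac{5484}{7 \frac{1}{90 - 79} \left(262 - 29 - -79\right)} = - \frac{5484}{7 \cdot \frac{1}{11} \left(262 - 29 + 79\right)} = - \frac{5484}{7 \cdot \frac{1}{11} \cdot 312} = - \frac{5484}{\frac{2184}{11}} = \left(-5484\right) \frac{11}{2184} = - \frac{5027}{182}$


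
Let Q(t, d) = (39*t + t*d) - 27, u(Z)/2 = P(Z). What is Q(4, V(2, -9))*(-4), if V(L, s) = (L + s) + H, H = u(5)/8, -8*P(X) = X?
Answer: -803/2 ≈ -401.50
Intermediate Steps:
P(X) = -X/8
u(Z) = -Z/4 (u(Z) = 2*(-Z/8) = -Z/4)
H = -5/32 (H = -¼*5/8 = -5/4*⅛ = -5/32 ≈ -0.15625)
V(L, s) = -5/32 + L + s (V(L, s) = (L + s) - 5/32 = -5/32 + L + s)
Q(t, d) = -27 + 39*t + d*t (Q(t, d) = (39*t + d*t) - 27 = -27 + 39*t + d*t)
Q(4, V(2, -9))*(-4) = (-27 + 39*4 + (-5/32 + 2 - 9)*4)*(-4) = (-27 + 156 - 229/32*4)*(-4) = (-27 + 156 - 229/8)*(-4) = (803/8)*(-4) = -803/2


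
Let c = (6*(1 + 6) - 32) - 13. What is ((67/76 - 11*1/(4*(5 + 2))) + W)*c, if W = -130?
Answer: 51675/133 ≈ 388.53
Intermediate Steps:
c = -3 (c = (6*7 - 32) - 13 = (42 - 32) - 13 = 10 - 13 = -3)
((67/76 - 11*1/(4*(5 + 2))) + W)*c = ((67/76 - 11*1/(4*(5 + 2))) - 130)*(-3) = ((67*(1/76) - 11/(7*4)) - 130)*(-3) = ((67/76 - 11/28) - 130)*(-3) = (65/133 - 130)*(-3) = -17225/133*(-3) = 51675/133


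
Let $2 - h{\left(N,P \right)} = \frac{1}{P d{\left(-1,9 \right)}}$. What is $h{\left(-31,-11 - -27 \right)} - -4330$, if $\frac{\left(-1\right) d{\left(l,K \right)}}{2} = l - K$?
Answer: $\frac{1386239}{320} \approx 4332.0$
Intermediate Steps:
$d{\left(l,K \right)} = - 2 l + 2 K$ ($d{\left(l,K \right)} = - 2 \left(l - K\right) = - 2 l + 2 K$)
$h{\left(N,P \right)} = 2 - \frac{1}{20 P}$ ($h{\left(N,P \right)} = 2 - \frac{1}{P \left(\left(-2\right) \left(-1\right) + 2 \cdot 9\right)} = 2 - \frac{1}{P \left(2 + 18\right)} = 2 - \frac{1}{P 20} = 2 - \frac{1}{P} \frac{1}{20} = 2 - \frac{1}{20 P}$)
$h{\left(-31,-11 - -27 \right)} - -4330 = \left(2 - \frac{1}{20 \left(-11 - -27\right)}\right) - -4330 = \left(2 - \frac{1}{20 \left(-11 + 27\right)}\right) + 4330 = \left(2 - \frac{1}{20 \cdot 16}\right) + 4330 = \left(2 - \frac{1}{320}\right) + 4330 = \frac{639}{320} + 4330 = \frac{1386239}{320}$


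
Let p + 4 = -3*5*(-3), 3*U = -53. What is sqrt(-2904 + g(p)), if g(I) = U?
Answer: I*sqrt(26295)/3 ≈ 54.052*I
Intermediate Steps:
U = -53/3 (U = (1/3)*(-53) = -53/3 ≈ -17.667)
p = 41 (p = -4 - 3*5*(-3) = -4 - 15*(-3) = -4 + 45 = 41)
g(I) = -53/3
sqrt(-2904 + g(p)) = sqrt(-2904 - 53/3) = sqrt(-8765/3) = I*sqrt(26295)/3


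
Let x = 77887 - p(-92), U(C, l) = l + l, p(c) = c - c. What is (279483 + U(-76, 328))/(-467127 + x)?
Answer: -280139/389240 ≈ -0.71971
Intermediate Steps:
p(c) = 0
U(C, l) = 2*l
x = 77887 (x = 77887 - 1*0 = 77887 + 0 = 77887)
(279483 + U(-76, 328))/(-467127 + x) = (279483 + 2*328)/(-467127 + 77887) = (279483 + 656)/(-389240) = 280139*(-1/389240) = -280139/389240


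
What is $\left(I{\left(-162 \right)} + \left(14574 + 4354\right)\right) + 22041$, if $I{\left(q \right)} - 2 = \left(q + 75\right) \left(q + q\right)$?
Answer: $69159$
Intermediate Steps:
$I{\left(q \right)} = 2 + 2 q \left(75 + q\right)$ ($I{\left(q \right)} = 2 + \left(q + 75\right) \left(q + q\right) = 2 + \left(75 + q\right) 2 q = 2 + 2 q \left(75 + q\right)$)
$\left(I{\left(-162 \right)} + \left(14574 + 4354\right)\right) + 22041 = \left(\left(2 + 2 \left(-162\right)^{2} + 150 \left(-162\right)\right) + \left(14574 + 4354\right)\right) + 22041 = \left(\left(2 + 2 \cdot 26244 - 24300\right) + 18928\right) + 22041 = \left(\left(2 + 52488 - 24300\right) + 18928\right) + 22041 = \left(28190 + 18928\right) + 22041 = 47118 + 22041 = 69159$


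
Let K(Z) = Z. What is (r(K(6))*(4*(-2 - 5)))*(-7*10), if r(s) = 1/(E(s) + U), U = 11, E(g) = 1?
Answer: 490/3 ≈ 163.33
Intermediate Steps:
r(s) = 1/12 (r(s) = 1/(1 + 11) = 1/12)
(r(K(6))*(4*(-2 - 5)))*(-7*10) = ((4*(-2 - 5))/12)*(-7*10) = ((4*(-7))/12)*(-70) = ((1/12)*(-28))*(-70) = -7/3*(-70) = 490/3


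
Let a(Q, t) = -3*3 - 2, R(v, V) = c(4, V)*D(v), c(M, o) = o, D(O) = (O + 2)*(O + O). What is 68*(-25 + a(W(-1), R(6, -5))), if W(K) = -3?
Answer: -2448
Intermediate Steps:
D(O) = 2*O*(2 + O) (D(O) = (2 + O)*(2*O) = 2*O*(2 + O))
R(v, V) = 2*V*v*(2 + v) (R(v, V) = V*(2*v*(2 + v)) = 2*V*v*(2 + v))
a(Q, t) = -11 (a(Q, t) = -9 - 2 = -11)
68*(-25 + a(W(-1), R(6, -5))) = 68*(-25 - 11) = 68*(-36) = -2448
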